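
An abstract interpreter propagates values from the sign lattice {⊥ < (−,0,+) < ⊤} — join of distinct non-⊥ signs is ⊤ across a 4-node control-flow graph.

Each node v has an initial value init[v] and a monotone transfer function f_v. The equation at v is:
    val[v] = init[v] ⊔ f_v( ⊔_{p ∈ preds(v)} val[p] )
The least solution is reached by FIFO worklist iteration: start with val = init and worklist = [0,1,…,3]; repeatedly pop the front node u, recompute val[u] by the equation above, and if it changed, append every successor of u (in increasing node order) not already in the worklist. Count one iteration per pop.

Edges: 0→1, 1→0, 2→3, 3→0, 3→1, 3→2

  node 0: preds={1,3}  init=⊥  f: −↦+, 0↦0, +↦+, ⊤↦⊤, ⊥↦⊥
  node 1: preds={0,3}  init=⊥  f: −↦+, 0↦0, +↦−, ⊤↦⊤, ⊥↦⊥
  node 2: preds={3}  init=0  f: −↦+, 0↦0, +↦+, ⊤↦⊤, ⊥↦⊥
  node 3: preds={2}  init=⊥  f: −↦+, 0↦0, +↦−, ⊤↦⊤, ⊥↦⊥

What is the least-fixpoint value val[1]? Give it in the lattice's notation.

Worklist (8 pops):
  #1 pop 0: in=⊥ → ⊥ (no change)
  #2 pop 1: in=⊥ → ⊥ (no change)
  #3 pop 2: in=⊥ → 0 (no change)
  #4 pop 3: in=0 → 0 (was ⊥); enqueue [0,1,2]
  #5 pop 0: in=0 → 0 (was ⊥); enqueue []
  #6 pop 1: in=0 → 0 (was ⊥); enqueue [0]
  #7 pop 2: in=0 → 0 (no change)
  #8 pop 0: in=0 → 0 (no change)

Fixpoint:
  val[0] = 0
  val[1] = 0
  val[2] = 0
  val[3] = 0

0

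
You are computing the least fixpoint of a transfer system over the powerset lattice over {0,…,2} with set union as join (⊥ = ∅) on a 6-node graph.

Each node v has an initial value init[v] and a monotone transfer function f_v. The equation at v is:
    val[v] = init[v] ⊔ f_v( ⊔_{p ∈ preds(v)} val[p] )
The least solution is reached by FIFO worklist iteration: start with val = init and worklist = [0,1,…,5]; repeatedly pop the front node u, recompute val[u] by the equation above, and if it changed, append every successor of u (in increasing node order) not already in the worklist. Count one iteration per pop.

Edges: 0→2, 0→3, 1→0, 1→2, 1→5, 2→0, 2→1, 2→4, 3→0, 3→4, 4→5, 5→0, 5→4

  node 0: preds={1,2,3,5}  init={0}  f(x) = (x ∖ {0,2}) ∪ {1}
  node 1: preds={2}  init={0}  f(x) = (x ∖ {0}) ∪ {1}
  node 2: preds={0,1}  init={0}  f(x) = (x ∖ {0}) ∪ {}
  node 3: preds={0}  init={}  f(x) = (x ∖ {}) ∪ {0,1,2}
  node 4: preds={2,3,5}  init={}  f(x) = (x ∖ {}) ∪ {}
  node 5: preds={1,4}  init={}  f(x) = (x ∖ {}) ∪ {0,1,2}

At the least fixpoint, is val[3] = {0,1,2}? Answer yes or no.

Trace (9 dequeues):
  [1] u=0 | in {0} | out {0,1} | prev {0} | push {}
  [2] u=1 | in {0} | out {0,1} | prev {0} | push {0}
  [3] u=2 | in {0,1} | out {0,1} | prev {0} | push {1}
  [4] u=3 | in {0,1} | out {0,1,2} | prev {} | push {}
  [5] u=4 | in {0,1,2} | out {0,1,2} | prev {} | push {}
  [6] u=5 | in {0,1,2} | out {0,1,2} | prev {} | push {4}
  [7] u=0 | in {0,1,2} | out {0,1} | ==
  [8] u=1 | in {0,1} | out {0,1} | ==
  [9] u=4 | in {0,1,2} | out {0,1,2} | ==

Converged values:
  [0] {0,1}
  [1] {0,1}
  [2] {0,1}
  [3] {0,1,2}
  [4] {0,1,2}
  [5] {0,1,2}

yes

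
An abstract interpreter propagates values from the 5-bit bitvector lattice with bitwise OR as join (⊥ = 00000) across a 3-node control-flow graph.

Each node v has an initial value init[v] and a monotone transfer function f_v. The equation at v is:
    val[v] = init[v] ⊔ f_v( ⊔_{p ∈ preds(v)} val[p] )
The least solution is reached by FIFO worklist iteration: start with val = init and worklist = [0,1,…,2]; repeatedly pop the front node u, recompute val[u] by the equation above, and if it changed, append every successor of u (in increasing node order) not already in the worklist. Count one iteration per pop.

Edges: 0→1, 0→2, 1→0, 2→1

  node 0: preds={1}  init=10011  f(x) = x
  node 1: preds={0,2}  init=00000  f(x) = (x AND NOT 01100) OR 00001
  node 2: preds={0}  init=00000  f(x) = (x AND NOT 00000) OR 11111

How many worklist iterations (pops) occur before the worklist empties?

5

Trace (5 dequeues):
  [1] u=0 | in 00000 | out 10011 | ==
  [2] u=1 | in 10011 | out 10011 | prev 00000 | push {0}
  [3] u=2 | in 10011 | out 11111 | prev 00000 | push {1}
  [4] u=0 | in 10011 | out 10011 | ==
  [5] u=1 | in 11111 | out 10011 | ==

Converged values:
  [0] 10011
  [1] 10011
  [2] 11111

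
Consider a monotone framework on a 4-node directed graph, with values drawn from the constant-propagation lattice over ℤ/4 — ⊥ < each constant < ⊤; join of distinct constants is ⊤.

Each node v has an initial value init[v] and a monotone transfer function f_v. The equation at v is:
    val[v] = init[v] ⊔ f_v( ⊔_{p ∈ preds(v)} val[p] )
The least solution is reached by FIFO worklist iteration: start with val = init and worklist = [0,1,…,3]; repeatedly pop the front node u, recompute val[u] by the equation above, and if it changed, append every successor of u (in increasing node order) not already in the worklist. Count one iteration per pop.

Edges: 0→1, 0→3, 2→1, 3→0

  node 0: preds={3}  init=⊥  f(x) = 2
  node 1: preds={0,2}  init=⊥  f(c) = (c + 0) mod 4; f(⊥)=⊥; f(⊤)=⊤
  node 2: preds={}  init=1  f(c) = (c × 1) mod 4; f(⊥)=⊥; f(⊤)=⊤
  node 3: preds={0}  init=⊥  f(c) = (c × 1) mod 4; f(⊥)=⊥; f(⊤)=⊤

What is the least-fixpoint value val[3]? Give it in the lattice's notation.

2

Trace (5 dequeues):
  [1] u=0 | in ⊥ | out 2 | prev ⊥ | push {}
  [2] u=1 | in ⊤ | out ⊤ | prev ⊥ | push {}
  [3] u=2 | in ⊥ | out 1 | ==
  [4] u=3 | in 2 | out 2 | prev ⊥ | push {0}
  [5] u=0 | in 2 | out 2 | ==

Converged values:
  [0] 2
  [1] ⊤
  [2] 1
  [3] 2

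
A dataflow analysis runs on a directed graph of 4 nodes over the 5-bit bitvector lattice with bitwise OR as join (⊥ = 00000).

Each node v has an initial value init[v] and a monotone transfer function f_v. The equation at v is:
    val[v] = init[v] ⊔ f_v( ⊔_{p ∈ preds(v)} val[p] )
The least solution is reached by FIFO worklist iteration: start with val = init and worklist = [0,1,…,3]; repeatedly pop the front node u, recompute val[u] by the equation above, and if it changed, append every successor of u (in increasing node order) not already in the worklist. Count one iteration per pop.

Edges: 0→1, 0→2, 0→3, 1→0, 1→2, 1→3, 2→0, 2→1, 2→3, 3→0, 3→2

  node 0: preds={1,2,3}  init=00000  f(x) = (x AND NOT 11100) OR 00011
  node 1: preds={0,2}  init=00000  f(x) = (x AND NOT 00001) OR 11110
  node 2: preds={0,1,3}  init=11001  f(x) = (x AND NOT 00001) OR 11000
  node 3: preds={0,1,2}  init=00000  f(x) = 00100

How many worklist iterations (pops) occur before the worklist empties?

7

Iteration log — 7 steps:
  step 1. node 0  ⊔preds=11001  new=00011  old=00000  +wl: 
  step 2. node 1  ⊔preds=11011  new=11110  old=00000  +wl: 0
  step 3. node 2  ⊔preds=11111  new=11111  old=11001  +wl: 1
  step 4. node 3  ⊔preds=11111  new=00100  old=00000  +wl: 2
  step 5. node 0  ⊔preds=11111  new=00011  stable
  step 6. node 1  ⊔preds=11111  new=11110  stable
  step 7. node 2  ⊔preds=11111  new=11111  stable

Least fixpoint reached:
  node 0: 00011
  node 1: 11110
  node 2: 11111
  node 3: 00100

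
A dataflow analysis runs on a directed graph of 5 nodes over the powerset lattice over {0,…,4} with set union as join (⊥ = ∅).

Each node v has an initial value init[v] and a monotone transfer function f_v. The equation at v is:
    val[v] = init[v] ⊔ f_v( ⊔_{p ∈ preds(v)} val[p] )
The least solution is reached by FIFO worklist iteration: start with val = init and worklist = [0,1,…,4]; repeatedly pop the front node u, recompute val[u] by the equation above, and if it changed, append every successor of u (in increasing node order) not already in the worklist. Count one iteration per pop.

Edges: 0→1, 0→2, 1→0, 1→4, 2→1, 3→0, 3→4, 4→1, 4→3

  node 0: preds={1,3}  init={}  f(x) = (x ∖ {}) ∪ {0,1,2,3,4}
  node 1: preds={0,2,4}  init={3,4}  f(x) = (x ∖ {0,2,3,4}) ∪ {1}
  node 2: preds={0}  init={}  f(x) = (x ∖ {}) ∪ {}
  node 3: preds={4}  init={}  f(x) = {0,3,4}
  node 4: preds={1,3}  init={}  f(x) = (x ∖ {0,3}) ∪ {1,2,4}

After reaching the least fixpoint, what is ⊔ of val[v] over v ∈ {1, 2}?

Trace (8 dequeues):
  [1] u=0 | in {3,4} | out {0,1,2,3,4} | prev {} | push {}
  [2] u=1 | in {0,1,2,3,4} | out {1,3,4} | prev {3,4} | push {0}
  [3] u=2 | in {0,1,2,3,4} | out {0,1,2,3,4} | prev {} | push {1}
  [4] u=3 | in {} | out {0,3,4} | prev {} | push {}
  [5] u=4 | in {0,1,3,4} | out {1,2,4} | prev {} | push {3}
  [6] u=0 | in {0,1,3,4} | out {0,1,2,3,4} | ==
  [7] u=1 | in {0,1,2,3,4} | out {1,3,4} | ==
  [8] u=3 | in {1,2,4} | out {0,3,4} | ==

Converged values:
  [0] {0,1,2,3,4}
  [1] {1,3,4}
  [2] {0,1,2,3,4}
  [3] {0,3,4}
  [4] {1,2,4}

{0,1,2,3,4}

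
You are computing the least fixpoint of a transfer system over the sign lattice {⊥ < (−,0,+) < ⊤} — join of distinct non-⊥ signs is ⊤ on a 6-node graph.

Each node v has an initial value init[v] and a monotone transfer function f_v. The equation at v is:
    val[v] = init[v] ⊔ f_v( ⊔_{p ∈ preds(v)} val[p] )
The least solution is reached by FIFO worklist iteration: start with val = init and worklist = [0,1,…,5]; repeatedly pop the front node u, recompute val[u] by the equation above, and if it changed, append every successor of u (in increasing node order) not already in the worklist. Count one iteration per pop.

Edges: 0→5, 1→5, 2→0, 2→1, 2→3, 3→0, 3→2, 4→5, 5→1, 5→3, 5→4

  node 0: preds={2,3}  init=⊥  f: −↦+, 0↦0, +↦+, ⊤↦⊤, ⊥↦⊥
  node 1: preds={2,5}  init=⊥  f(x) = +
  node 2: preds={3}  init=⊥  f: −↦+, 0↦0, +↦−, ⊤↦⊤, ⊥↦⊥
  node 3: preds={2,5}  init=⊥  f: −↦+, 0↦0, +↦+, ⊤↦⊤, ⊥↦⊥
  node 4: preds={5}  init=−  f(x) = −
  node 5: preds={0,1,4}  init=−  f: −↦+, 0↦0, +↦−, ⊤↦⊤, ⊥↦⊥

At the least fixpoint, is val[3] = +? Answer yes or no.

no

Trace (18 dequeues):
  [1] u=0 | in ⊥ | out ⊥ | ==
  [2] u=1 | in − | out + | prev ⊥ | push {}
  [3] u=2 | in ⊥ | out ⊥ | ==
  [4] u=3 | in − | out + | prev ⊥ | push {0,2}
  [5] u=4 | in − | out − | ==
  [6] u=5 | in ⊤ | out ⊤ | prev − | push {1,3,4}
  [7] u=0 | in + | out + | prev ⊥ | push {5}
  [8] u=2 | in + | out − | prev ⊥ | push {0}
  [9] u=1 | in ⊤ | out + | ==
  [10] u=3 | in ⊤ | out ⊤ | prev + | push {2}
  [11] u=4 | in ⊤ | out − | ==
  [12] u=5 | in ⊤ | out ⊤ | ==
  [13] u=0 | in ⊤ | out ⊤ | prev + | push {5}
  [14] u=2 | in ⊤ | out ⊤ | prev − | push {0,1,3}
  [15] u=5 | in ⊤ | out ⊤ | ==
  [16] u=0 | in ⊤ | out ⊤ | ==
  [17] u=1 | in ⊤ | out + | ==
  [18] u=3 | in ⊤ | out ⊤ | ==

Converged values:
  [0] ⊤
  [1] +
  [2] ⊤
  [3] ⊤
  [4] −
  [5] ⊤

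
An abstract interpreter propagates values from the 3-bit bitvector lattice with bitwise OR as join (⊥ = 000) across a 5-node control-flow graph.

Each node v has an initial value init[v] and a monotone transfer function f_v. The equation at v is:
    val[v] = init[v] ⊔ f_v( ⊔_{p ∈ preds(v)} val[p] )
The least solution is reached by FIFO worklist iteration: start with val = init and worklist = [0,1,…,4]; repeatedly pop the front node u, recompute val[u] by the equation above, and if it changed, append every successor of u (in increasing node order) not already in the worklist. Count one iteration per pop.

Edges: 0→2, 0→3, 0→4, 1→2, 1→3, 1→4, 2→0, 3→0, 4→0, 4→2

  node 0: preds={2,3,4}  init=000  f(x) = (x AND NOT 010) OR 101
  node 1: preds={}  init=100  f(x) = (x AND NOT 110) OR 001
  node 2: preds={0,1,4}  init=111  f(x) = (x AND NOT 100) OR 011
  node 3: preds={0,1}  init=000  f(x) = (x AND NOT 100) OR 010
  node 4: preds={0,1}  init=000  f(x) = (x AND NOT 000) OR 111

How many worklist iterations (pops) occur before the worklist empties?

Iteration log — 7 steps:
  step 1. node 0  ⊔preds=111  new=101  old=000  +wl: 
  step 2. node 1  ⊔preds=000  new=101  old=100  +wl: 
  step 3. node 2  ⊔preds=101  new=111  stable
  step 4. node 3  ⊔preds=101  new=011  old=000  +wl: 0
  step 5. node 4  ⊔preds=101  new=111  old=000  +wl: 2
  step 6. node 0  ⊔preds=111  new=101  stable
  step 7. node 2  ⊔preds=111  new=111  stable

Least fixpoint reached:
  node 0: 101
  node 1: 101
  node 2: 111
  node 3: 011
  node 4: 111

7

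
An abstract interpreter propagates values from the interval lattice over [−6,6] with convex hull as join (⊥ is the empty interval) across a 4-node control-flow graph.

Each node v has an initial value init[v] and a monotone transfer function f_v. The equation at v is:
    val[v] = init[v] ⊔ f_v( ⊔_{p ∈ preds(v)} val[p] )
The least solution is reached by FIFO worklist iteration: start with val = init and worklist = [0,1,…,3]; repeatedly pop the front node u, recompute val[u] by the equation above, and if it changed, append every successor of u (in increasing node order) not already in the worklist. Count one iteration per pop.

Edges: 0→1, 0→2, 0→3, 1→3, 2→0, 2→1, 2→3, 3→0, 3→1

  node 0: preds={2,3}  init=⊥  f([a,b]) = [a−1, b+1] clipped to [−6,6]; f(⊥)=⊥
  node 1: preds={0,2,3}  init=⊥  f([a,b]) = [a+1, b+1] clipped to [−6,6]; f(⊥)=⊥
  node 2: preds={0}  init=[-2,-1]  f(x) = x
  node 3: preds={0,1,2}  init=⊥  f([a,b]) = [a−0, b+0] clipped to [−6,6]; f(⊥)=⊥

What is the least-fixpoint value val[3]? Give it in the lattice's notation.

[-6,6]

Iteration log — 18 steps:
  step 1. node 0  ⊔preds=[-2,-1]  new=[-3,0]  old=⊥  +wl: 
  step 2. node 1  ⊔preds=[-3,0]  new=[-2,1]  old=⊥  +wl: 
  step 3. node 2  ⊔preds=[-3,0]  new=[-3,0]  old=[-2,-1]  +wl: 0,1
  step 4. node 3  ⊔preds=[-3,1]  new=[-3,1]  old=⊥  +wl: 
  step 5. node 0  ⊔preds=[-3,1]  new=[-4,2]  old=[-3,0]  +wl: 2,3
  step 6. node 1  ⊔preds=[-4,2]  new=[-3,3]  old=[-2,1]  +wl: 
  step 7. node 2  ⊔preds=[-4,2]  new=[-4,2]  old=[-3,0]  +wl: 0,1
  step 8. node 3  ⊔preds=[-4,3]  new=[-4,3]  old=[-3,1]  +wl: 
  step 9. node 0  ⊔preds=[-4,3]  new=[-5,4]  old=[-4,2]  +wl: 2,3
  step 10. node 1  ⊔preds=[-5,4]  new=[-4,5]  old=[-3,3]  +wl: 
  step 11. node 2  ⊔preds=[-5,4]  new=[-5,4]  old=[-4,2]  +wl: 0,1
  step 12. node 3  ⊔preds=[-5,5]  new=[-5,5]  old=[-4,3]  +wl: 
  step 13. node 0  ⊔preds=[-5,5]  new=[-6,6]  old=[-5,4]  +wl: 2,3
  step 14. node 1  ⊔preds=[-6,6]  new=[-5,6]  old=[-4,5]  +wl: 
  step 15. node 2  ⊔preds=[-6,6]  new=[-6,6]  old=[-5,4]  +wl: 0,1
  step 16. node 3  ⊔preds=[-6,6]  new=[-6,6]  old=[-5,5]  +wl: 
  step 17. node 0  ⊔preds=[-6,6]  new=[-6,6]  stable
  step 18. node 1  ⊔preds=[-6,6]  new=[-5,6]  stable

Least fixpoint reached:
  node 0: [-6,6]
  node 1: [-5,6]
  node 2: [-6,6]
  node 3: [-6,6]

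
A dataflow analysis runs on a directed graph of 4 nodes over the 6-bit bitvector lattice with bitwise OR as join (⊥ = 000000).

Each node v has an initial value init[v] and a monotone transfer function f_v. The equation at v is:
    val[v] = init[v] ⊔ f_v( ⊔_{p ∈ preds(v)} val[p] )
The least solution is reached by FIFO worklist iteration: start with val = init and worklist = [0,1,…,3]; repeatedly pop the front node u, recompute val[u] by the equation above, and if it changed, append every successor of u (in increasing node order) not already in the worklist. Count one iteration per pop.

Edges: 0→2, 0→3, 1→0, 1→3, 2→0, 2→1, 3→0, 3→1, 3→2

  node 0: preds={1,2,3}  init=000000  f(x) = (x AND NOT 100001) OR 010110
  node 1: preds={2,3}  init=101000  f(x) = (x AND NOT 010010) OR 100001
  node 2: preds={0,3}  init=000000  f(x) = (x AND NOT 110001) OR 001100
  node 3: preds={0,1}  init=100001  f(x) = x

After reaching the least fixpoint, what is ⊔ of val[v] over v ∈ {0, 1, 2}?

111111

Iteration log — 9 steps:
  step 1. node 0  ⊔preds=101001  new=011110  old=000000  +wl: 
  step 2. node 1  ⊔preds=100001  new=101001  old=101000  +wl: 0
  step 3. node 2  ⊔preds=111111  new=001110  old=000000  +wl: 1
  step 4. node 3  ⊔preds=111111  new=111111  old=100001  +wl: 2
  step 5. node 0  ⊔preds=111111  new=011110  stable
  step 6. node 1  ⊔preds=111111  new=101101  old=101001  +wl: 0,3
  step 7. node 2  ⊔preds=111111  new=001110  stable
  step 8. node 0  ⊔preds=111111  new=011110  stable
  step 9. node 3  ⊔preds=111111  new=111111  stable

Least fixpoint reached:
  node 0: 011110
  node 1: 101101
  node 2: 001110
  node 3: 111111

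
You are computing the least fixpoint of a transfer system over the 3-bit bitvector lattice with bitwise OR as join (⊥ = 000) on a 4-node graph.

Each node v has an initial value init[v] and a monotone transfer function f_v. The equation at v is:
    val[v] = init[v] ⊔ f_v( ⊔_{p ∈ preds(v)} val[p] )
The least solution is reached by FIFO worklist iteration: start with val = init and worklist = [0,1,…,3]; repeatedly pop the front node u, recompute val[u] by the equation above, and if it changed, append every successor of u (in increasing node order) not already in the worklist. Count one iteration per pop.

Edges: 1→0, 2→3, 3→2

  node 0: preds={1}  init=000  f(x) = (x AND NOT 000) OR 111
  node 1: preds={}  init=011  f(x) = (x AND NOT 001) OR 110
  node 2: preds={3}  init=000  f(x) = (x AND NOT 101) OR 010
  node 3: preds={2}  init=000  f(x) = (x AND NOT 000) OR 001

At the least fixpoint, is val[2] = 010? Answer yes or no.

yes

Trace (6 dequeues):
  [1] u=0 | in 011 | out 111 | prev 000 | push {}
  [2] u=1 | in 000 | out 111 | prev 011 | push {0}
  [3] u=2 | in 000 | out 010 | prev 000 | push {}
  [4] u=3 | in 010 | out 011 | prev 000 | push {2}
  [5] u=0 | in 111 | out 111 | ==
  [6] u=2 | in 011 | out 010 | ==

Converged values:
  [0] 111
  [1] 111
  [2] 010
  [3] 011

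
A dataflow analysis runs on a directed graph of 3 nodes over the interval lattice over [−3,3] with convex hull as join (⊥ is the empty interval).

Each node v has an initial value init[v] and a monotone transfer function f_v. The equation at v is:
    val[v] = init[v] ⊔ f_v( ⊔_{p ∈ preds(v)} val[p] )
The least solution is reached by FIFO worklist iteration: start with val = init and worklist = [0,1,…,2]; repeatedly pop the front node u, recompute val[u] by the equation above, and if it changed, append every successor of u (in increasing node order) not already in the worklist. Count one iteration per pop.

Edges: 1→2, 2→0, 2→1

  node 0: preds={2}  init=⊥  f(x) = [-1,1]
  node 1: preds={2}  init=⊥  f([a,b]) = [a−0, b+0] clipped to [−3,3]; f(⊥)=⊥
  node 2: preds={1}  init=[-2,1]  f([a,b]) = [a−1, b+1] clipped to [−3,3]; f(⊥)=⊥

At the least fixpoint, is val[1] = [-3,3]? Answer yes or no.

Worklist (9 pops):
  #1 pop 0: in=[-2,1] → [-1,1] (was ⊥); enqueue []
  #2 pop 1: in=[-2,1] → [-2,1] (was ⊥); enqueue []
  #3 pop 2: in=[-2,1] → [-3,2] (was [-2,1]); enqueue [0,1]
  #4 pop 0: in=[-3,2] → [-1,1] (no change)
  #5 pop 1: in=[-3,2] → [-3,2] (was [-2,1]); enqueue [2]
  #6 pop 2: in=[-3,2] → [-3,3] (was [-3,2]); enqueue [0,1]
  #7 pop 0: in=[-3,3] → [-1,1] (no change)
  #8 pop 1: in=[-3,3] → [-3,3] (was [-3,2]); enqueue [2]
  #9 pop 2: in=[-3,3] → [-3,3] (no change)

Fixpoint:
  val[0] = [-1,1]
  val[1] = [-3,3]
  val[2] = [-3,3]

yes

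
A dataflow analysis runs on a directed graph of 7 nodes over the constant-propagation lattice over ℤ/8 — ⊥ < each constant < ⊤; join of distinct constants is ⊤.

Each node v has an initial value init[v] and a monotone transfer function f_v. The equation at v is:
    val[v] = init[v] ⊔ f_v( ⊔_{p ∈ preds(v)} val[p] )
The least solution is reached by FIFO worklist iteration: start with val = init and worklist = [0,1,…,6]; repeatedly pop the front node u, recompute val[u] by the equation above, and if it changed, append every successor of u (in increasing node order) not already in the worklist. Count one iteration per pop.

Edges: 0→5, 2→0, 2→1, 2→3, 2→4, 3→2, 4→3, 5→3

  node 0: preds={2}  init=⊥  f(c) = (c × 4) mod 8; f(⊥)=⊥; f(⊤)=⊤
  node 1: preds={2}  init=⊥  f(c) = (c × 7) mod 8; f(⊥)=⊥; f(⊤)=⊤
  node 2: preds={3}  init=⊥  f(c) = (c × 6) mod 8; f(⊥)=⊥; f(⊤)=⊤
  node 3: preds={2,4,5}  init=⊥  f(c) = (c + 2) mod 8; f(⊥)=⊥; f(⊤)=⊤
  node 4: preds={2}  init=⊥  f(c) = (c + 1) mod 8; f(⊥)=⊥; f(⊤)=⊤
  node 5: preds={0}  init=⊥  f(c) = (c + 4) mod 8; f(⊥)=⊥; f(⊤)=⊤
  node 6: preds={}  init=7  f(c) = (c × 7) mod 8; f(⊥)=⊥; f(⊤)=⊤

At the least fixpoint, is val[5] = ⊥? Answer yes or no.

Trace (7 dequeues):
  [1] u=0 | in ⊥ | out ⊥ | ==
  [2] u=1 | in ⊥ | out ⊥ | ==
  [3] u=2 | in ⊥ | out ⊥ | ==
  [4] u=3 | in ⊥ | out ⊥ | ==
  [5] u=4 | in ⊥ | out ⊥ | ==
  [6] u=5 | in ⊥ | out ⊥ | ==
  [7] u=6 | in ⊥ | out 7 | ==

Converged values:
  [0] ⊥
  [1] ⊥
  [2] ⊥
  [3] ⊥
  [4] ⊥
  [5] ⊥
  [6] 7

yes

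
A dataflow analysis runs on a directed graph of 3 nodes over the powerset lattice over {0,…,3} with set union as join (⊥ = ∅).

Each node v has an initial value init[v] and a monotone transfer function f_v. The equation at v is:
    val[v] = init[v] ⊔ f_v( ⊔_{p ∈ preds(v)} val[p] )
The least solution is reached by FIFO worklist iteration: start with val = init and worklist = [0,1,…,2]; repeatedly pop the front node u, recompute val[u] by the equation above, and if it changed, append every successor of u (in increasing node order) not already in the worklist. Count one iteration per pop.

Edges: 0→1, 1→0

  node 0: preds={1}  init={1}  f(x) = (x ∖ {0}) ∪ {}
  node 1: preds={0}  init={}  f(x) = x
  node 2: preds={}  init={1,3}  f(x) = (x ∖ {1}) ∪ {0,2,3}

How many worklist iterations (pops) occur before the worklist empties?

Trace (4 dequeues):
  [1] u=0 | in {} | out {1} | ==
  [2] u=1 | in {1} | out {1} | prev {} | push {0}
  [3] u=2 | in {} | out {0,1,2,3} | prev {1,3} | push {}
  [4] u=0 | in {1} | out {1} | ==

Converged values:
  [0] {1}
  [1] {1}
  [2] {0,1,2,3}

4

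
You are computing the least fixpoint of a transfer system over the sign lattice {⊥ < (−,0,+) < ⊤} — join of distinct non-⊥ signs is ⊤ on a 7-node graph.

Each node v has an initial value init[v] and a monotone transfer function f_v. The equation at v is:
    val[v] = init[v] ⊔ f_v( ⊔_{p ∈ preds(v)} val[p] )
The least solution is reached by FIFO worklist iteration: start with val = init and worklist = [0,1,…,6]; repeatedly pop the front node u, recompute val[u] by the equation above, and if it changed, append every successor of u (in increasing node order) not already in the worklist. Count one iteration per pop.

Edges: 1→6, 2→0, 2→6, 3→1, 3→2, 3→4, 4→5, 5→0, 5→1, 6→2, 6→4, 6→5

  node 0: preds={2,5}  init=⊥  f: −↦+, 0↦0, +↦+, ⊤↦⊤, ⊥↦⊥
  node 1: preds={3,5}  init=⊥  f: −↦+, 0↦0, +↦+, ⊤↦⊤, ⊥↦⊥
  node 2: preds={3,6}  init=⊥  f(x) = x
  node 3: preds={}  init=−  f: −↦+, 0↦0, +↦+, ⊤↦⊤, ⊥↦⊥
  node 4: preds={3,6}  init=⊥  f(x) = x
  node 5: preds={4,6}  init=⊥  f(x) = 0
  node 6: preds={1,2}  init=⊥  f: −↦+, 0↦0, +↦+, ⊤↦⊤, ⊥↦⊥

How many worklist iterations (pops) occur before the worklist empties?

Iteration log — 14 steps:
  step 1. node 0  ⊔preds=⊥  new=⊥  stable
  step 2. node 1  ⊔preds=−  new=+  old=⊥  +wl: 
  step 3. node 2  ⊔preds=−  new=−  old=⊥  +wl: 0
  step 4. node 3  ⊔preds=⊥  new=−  stable
  step 5. node 4  ⊔preds=−  new=−  old=⊥  +wl: 
  step 6. node 5  ⊔preds=−  new=0  old=⊥  +wl: 1
  step 7. node 6  ⊔preds=⊤  new=⊤  old=⊥  +wl: 2,4,5
  step 8. node 0  ⊔preds=⊤  new=⊤  old=⊥  +wl: 
  step 9. node 1  ⊔preds=⊤  new=⊤  old=+  +wl: 6
  step 10. node 2  ⊔preds=⊤  new=⊤  old=−  +wl: 0
  step 11. node 4  ⊔preds=⊤  new=⊤  old=−  +wl: 
  step 12. node 5  ⊔preds=⊤  new=0  stable
  step 13. node 6  ⊔preds=⊤  new=⊤  stable
  step 14. node 0  ⊔preds=⊤  new=⊤  stable

Least fixpoint reached:
  node 0: ⊤
  node 1: ⊤
  node 2: ⊤
  node 3: −
  node 4: ⊤
  node 5: 0
  node 6: ⊤

14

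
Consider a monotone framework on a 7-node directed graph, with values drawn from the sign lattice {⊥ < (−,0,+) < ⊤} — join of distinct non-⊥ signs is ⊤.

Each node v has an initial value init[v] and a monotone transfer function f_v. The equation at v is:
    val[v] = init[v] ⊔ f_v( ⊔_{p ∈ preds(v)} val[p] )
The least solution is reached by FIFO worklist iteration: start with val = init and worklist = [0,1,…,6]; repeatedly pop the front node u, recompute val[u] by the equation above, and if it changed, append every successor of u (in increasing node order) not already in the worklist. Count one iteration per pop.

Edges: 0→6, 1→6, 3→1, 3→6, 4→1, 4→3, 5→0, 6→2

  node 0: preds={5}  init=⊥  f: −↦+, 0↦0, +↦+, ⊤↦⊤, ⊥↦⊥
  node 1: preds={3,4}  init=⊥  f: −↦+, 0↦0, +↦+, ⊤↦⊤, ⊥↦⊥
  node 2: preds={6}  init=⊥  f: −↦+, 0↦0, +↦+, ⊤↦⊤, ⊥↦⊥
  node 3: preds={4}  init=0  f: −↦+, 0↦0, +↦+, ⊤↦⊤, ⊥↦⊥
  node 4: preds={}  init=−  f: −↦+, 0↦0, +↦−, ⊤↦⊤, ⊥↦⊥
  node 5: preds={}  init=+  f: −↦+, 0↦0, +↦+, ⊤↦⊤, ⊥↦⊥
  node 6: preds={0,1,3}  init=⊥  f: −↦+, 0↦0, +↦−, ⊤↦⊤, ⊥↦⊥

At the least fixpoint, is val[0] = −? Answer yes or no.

no

Trace (9 dequeues):
  [1] u=0 | in + | out + | prev ⊥ | push {}
  [2] u=1 | in ⊤ | out ⊤ | prev ⊥ | push {}
  [3] u=2 | in ⊥ | out ⊥ | ==
  [4] u=3 | in − | out ⊤ | prev 0 | push {1}
  [5] u=4 | in ⊥ | out − | ==
  [6] u=5 | in ⊥ | out + | ==
  [7] u=6 | in ⊤ | out ⊤ | prev ⊥ | push {2}
  [8] u=1 | in ⊤ | out ⊤ | ==
  [9] u=2 | in ⊤ | out ⊤ | prev ⊥ | push {}

Converged values:
  [0] +
  [1] ⊤
  [2] ⊤
  [3] ⊤
  [4] −
  [5] +
  [6] ⊤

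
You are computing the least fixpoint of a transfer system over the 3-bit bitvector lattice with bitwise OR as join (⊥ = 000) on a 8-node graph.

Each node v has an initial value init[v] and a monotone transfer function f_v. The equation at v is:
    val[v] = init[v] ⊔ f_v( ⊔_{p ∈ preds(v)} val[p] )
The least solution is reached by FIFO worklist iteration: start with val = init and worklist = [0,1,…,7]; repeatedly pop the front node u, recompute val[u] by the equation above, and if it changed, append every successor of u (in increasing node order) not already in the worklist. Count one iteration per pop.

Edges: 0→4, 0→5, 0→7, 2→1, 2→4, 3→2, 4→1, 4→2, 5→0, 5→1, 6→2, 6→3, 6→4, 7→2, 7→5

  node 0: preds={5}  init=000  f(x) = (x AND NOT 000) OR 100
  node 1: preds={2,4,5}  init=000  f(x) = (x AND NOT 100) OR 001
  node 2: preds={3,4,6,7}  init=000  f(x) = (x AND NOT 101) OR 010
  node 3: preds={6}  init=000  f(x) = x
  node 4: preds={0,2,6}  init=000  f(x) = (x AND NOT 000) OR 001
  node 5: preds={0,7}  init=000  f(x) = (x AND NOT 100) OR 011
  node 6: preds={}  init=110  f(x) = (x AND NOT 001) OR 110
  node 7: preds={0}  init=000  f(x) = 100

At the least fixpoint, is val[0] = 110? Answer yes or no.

Worklist (14 pops):
  #1 pop 0: in=000 → 100 (was 000); enqueue []
  #2 pop 1: in=000 → 001 (was 000); enqueue []
  #3 pop 2: in=110 → 010 (was 000); enqueue [1]
  #4 pop 3: in=110 → 110 (was 000); enqueue [2]
  #5 pop 4: in=110 → 111 (was 000); enqueue []
  #6 pop 5: in=100 → 011 (was 000); enqueue [0]
  #7 pop 6: in=000 → 110 (no change)
  #8 pop 7: in=100 → 100 (was 000); enqueue [5]
  #9 pop 1: in=111 → 011 (was 001); enqueue []
  #10 pop 2: in=111 → 010 (no change)
  #11 pop 0: in=011 → 111 (was 100); enqueue [4,7]
  #12 pop 5: in=111 → 011 (no change)
  #13 pop 4: in=111 → 111 (no change)
  #14 pop 7: in=111 → 100 (no change)

Fixpoint:
  val[0] = 111
  val[1] = 011
  val[2] = 010
  val[3] = 110
  val[4] = 111
  val[5] = 011
  val[6] = 110
  val[7] = 100

no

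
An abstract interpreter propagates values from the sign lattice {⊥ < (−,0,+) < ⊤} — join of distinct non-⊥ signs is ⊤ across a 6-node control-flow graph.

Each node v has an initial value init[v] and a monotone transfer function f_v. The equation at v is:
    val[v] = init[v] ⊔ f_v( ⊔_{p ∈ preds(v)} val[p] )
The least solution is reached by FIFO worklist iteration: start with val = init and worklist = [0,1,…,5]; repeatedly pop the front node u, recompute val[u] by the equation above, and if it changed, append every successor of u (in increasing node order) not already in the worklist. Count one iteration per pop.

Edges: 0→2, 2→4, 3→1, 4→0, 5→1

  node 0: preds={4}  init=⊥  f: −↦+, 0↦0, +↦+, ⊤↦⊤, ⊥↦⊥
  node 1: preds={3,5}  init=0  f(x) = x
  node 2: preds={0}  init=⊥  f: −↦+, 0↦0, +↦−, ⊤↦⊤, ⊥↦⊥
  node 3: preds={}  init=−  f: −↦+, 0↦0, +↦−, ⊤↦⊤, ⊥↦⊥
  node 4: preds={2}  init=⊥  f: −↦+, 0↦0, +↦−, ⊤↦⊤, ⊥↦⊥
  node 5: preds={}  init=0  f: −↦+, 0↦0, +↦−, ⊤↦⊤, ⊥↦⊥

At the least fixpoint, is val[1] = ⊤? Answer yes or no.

yes

Trace (6 dequeues):
  [1] u=0 | in ⊥ | out ⊥ | ==
  [2] u=1 | in ⊤ | out ⊤ | prev 0 | push {}
  [3] u=2 | in ⊥ | out ⊥ | ==
  [4] u=3 | in ⊥ | out − | ==
  [5] u=4 | in ⊥ | out ⊥ | ==
  [6] u=5 | in ⊥ | out 0 | ==

Converged values:
  [0] ⊥
  [1] ⊤
  [2] ⊥
  [3] −
  [4] ⊥
  [5] 0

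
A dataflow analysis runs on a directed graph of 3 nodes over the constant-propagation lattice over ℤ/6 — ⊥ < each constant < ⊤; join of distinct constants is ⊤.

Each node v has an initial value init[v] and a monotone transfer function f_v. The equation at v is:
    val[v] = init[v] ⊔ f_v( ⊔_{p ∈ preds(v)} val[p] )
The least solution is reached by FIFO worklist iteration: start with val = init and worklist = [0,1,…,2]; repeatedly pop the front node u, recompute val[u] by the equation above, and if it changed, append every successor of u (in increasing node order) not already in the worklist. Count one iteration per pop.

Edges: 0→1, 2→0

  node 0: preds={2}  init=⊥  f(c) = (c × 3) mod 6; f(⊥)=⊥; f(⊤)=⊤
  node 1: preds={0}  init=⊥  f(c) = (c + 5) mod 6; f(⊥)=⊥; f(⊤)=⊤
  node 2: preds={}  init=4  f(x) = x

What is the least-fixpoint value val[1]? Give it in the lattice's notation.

Worklist (3 pops):
  #1 pop 0: in=4 → 0 (was ⊥); enqueue []
  #2 pop 1: in=0 → 5 (was ⊥); enqueue []
  #3 pop 2: in=⊥ → 4 (no change)

Fixpoint:
  val[0] = 0
  val[1] = 5
  val[2] = 4

5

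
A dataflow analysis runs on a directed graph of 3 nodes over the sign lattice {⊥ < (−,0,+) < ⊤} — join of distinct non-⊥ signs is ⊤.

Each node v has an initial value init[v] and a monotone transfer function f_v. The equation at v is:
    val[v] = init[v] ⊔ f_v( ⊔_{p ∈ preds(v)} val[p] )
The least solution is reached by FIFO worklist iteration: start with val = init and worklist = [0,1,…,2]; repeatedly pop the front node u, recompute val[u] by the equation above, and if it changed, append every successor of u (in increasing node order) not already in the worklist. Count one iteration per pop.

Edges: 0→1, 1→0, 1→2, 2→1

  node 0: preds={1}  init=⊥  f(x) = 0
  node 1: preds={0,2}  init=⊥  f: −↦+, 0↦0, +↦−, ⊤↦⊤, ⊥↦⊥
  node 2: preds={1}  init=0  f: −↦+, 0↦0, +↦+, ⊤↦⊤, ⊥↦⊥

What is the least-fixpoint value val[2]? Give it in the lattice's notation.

0

Worklist (4 pops):
  #1 pop 0: in=⊥ → 0 (was ⊥); enqueue []
  #2 pop 1: in=0 → 0 (was ⊥); enqueue [0]
  #3 pop 2: in=0 → 0 (no change)
  #4 pop 0: in=0 → 0 (no change)

Fixpoint:
  val[0] = 0
  val[1] = 0
  val[2] = 0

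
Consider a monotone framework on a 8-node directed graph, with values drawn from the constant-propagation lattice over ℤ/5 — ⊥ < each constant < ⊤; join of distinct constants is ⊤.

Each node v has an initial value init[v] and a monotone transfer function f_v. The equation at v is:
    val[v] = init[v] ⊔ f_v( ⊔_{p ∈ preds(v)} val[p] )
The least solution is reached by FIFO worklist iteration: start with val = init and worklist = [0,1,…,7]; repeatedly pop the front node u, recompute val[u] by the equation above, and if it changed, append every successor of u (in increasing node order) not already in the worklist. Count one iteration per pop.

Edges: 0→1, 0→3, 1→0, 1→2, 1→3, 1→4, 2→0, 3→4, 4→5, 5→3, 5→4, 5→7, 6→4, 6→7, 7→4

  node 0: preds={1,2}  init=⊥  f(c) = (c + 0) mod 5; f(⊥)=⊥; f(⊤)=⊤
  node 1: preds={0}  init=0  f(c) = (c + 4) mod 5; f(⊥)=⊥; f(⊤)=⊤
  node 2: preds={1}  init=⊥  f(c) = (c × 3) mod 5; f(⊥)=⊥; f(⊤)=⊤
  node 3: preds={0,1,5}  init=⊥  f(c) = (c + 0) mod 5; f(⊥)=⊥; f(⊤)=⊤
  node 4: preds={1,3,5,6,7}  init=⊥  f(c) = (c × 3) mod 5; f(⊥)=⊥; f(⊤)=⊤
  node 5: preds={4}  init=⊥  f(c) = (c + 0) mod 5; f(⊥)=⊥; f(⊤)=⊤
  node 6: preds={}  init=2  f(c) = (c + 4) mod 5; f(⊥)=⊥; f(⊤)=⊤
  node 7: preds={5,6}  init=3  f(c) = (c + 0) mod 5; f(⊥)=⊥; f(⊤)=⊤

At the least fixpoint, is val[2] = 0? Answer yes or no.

Trace (12 dequeues):
  [1] u=0 | in 0 | out 0 | prev ⊥ | push {}
  [2] u=1 | in 0 | out ⊤ | prev 0 | push {0}
  [3] u=2 | in ⊤ | out ⊤ | prev ⊥ | push {}
  [4] u=3 | in ⊤ | out ⊤ | prev ⊥ | push {}
  [5] u=4 | in ⊤ | out ⊤ | prev ⊥ | push {}
  [6] u=5 | in ⊤ | out ⊤ | prev ⊥ | push {3,4}
  [7] u=6 | in ⊥ | out 2 | ==
  [8] u=7 | in ⊤ | out ⊤ | prev 3 | push {}
  [9] u=0 | in ⊤ | out ⊤ | prev 0 | push {1}
  [10] u=3 | in ⊤ | out ⊤ | ==
  [11] u=4 | in ⊤ | out ⊤ | ==
  [12] u=1 | in ⊤ | out ⊤ | ==

Converged values:
  [0] ⊤
  [1] ⊤
  [2] ⊤
  [3] ⊤
  [4] ⊤
  [5] ⊤
  [6] 2
  [7] ⊤

no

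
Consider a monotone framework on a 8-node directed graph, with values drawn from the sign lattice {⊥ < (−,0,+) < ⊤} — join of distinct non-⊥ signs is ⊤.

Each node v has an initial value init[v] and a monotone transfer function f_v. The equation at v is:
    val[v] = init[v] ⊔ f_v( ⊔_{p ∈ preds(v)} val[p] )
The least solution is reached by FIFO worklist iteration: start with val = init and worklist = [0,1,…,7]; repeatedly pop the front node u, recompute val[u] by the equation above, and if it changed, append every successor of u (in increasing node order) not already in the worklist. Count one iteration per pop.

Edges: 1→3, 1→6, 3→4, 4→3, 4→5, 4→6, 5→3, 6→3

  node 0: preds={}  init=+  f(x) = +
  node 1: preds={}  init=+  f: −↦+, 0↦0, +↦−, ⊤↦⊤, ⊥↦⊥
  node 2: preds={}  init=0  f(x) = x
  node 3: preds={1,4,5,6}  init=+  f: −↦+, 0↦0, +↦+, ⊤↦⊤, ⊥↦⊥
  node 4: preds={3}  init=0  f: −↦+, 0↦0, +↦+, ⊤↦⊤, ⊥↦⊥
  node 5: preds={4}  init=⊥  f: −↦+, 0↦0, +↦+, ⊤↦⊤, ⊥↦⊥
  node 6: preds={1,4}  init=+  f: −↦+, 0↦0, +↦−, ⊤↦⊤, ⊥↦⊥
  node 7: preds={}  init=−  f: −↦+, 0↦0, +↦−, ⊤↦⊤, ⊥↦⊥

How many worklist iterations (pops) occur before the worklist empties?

Trace (9 dequeues):
  [1] u=0 | in ⊥ | out + | ==
  [2] u=1 | in ⊥ | out + | ==
  [3] u=2 | in ⊥ | out 0 | ==
  [4] u=3 | in ⊤ | out ⊤ | prev + | push {}
  [5] u=4 | in ⊤ | out ⊤ | prev 0 | push {3}
  [6] u=5 | in ⊤ | out ⊤ | prev ⊥ | push {}
  [7] u=6 | in ⊤ | out ⊤ | prev + | push {}
  [8] u=7 | in ⊥ | out − | ==
  [9] u=3 | in ⊤ | out ⊤ | ==

Converged values:
  [0] +
  [1] +
  [2] 0
  [3] ⊤
  [4] ⊤
  [5] ⊤
  [6] ⊤
  [7] −

9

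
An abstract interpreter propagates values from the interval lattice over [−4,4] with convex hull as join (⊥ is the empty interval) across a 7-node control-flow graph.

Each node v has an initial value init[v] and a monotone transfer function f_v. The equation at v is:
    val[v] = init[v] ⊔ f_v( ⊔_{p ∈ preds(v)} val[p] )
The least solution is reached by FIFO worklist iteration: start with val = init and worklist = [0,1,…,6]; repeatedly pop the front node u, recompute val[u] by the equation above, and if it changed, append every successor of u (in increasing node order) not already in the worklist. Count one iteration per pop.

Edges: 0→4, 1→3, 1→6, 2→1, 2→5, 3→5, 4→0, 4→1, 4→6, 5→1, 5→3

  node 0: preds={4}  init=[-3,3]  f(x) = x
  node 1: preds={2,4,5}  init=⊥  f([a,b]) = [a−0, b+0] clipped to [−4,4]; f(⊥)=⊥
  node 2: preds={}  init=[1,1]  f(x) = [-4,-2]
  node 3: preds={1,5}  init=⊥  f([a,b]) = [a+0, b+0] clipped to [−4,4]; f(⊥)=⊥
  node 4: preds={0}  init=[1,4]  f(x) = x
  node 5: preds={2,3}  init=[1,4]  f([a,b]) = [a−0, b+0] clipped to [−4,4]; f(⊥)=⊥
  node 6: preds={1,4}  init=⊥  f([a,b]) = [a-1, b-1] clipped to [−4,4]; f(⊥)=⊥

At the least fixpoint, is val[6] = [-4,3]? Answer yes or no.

yes

Worklist (12 pops):
  #1 pop 0: in=[1,4] → [-3,4] (was [-3,3]); enqueue []
  #2 pop 1: in=[1,4] → [1,4] (was ⊥); enqueue []
  #3 pop 2: in=⊥ → [-4,1] (was [1,1]); enqueue [1]
  #4 pop 3: in=[1,4] → [1,4] (was ⊥); enqueue []
  #5 pop 4: in=[-3,4] → [-3,4] (was [1,4]); enqueue [0]
  #6 pop 5: in=[-4,4] → [-4,4] (was [1,4]); enqueue [3]
  #7 pop 6: in=[-3,4] → [-4,3] (was ⊥); enqueue []
  #8 pop 1: in=[-4,4] → [-4,4] (was [1,4]); enqueue [6]
  #9 pop 0: in=[-3,4] → [-3,4] (no change)
  #10 pop 3: in=[-4,4] → [-4,4] (was [1,4]); enqueue [5]
  #11 pop 6: in=[-4,4] → [-4,3] (no change)
  #12 pop 5: in=[-4,4] → [-4,4] (no change)

Fixpoint:
  val[0] = [-3,4]
  val[1] = [-4,4]
  val[2] = [-4,1]
  val[3] = [-4,4]
  val[4] = [-3,4]
  val[5] = [-4,4]
  val[6] = [-4,3]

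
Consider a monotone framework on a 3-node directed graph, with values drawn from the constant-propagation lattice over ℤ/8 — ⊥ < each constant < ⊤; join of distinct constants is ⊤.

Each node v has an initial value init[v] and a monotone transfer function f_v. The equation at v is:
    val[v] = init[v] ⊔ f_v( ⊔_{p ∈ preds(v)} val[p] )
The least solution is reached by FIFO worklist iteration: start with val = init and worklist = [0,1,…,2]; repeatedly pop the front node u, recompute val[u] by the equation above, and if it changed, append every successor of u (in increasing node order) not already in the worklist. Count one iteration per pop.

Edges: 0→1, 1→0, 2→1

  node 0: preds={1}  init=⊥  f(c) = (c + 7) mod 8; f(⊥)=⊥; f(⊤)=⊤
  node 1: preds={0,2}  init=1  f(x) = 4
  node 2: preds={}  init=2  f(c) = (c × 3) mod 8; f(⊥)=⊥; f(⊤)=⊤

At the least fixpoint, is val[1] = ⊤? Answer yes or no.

Iteration log — 5 steps:
  step 1. node 0  ⊔preds=1  new=0  old=⊥  +wl: 
  step 2. node 1  ⊔preds=⊤  new=⊤  old=1  +wl: 0
  step 3. node 2  ⊔preds=⊥  new=2  stable
  step 4. node 0  ⊔preds=⊤  new=⊤  old=0  +wl: 1
  step 5. node 1  ⊔preds=⊤  new=⊤  stable

Least fixpoint reached:
  node 0: ⊤
  node 1: ⊤
  node 2: 2

yes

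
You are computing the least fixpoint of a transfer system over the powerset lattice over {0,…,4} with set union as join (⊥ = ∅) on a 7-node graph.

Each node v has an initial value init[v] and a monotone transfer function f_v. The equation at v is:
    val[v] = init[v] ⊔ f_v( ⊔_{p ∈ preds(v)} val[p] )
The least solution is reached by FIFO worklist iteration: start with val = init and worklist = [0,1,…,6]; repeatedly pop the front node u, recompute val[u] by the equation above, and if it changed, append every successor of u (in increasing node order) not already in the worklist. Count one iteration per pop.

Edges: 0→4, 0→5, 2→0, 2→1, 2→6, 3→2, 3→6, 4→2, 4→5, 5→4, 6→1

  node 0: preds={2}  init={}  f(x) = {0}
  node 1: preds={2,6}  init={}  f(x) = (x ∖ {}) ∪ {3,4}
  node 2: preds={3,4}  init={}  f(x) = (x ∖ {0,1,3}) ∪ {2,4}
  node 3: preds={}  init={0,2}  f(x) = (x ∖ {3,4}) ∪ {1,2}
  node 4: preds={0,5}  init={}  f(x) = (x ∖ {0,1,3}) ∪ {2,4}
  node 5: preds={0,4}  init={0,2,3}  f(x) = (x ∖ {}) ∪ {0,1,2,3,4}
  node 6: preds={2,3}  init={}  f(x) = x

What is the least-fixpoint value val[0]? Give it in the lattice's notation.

Iteration log — 11 steps:
  step 1. node 0  ⊔preds={}  new={0}  old={}  +wl: 
  step 2. node 1  ⊔preds={}  new={3,4}  old={}  +wl: 
  step 3. node 2  ⊔preds={0,2}  new={2,4}  old={}  +wl: 0,1
  step 4. node 3  ⊔preds={}  new={0,1,2}  old={0,2}  +wl: 2
  step 5. node 4  ⊔preds={0,2,3}  new={2,4}  old={}  +wl: 
  step 6. node 5  ⊔preds={0,2,4}  new={0,1,2,3,4}  old={0,2,3}  +wl: 4
  step 7. node 6  ⊔preds={0,1,2,4}  new={0,1,2,4}  old={}  +wl: 
  step 8. node 0  ⊔preds={2,4}  new={0}  stable
  step 9. node 1  ⊔preds={0,1,2,4}  new={0,1,2,3,4}  old={3,4}  +wl: 
  step 10. node 2  ⊔preds={0,1,2,4}  new={2,4}  stable
  step 11. node 4  ⊔preds={0,1,2,3,4}  new={2,4}  stable

Least fixpoint reached:
  node 0: {0}
  node 1: {0,1,2,3,4}
  node 2: {2,4}
  node 3: {0,1,2}
  node 4: {2,4}
  node 5: {0,1,2,3,4}
  node 6: {0,1,2,4}

{0}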